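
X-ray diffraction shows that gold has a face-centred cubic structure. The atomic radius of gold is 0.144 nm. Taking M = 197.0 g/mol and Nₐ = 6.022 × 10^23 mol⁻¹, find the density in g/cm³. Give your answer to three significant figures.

19.4 g/cm³

In an FCC lattice, atoms touch along the face diagonal, so √2·a = 4r, giving a = 0.4073 nm = 4.073 × 10^-8 cm.
With Z = 4, ρ = Z·M/(N_A·a³) = 4 × 197.0 / (6.022 × 10²³ × 6.757 × 10^-23) = 19.37 g/cm³.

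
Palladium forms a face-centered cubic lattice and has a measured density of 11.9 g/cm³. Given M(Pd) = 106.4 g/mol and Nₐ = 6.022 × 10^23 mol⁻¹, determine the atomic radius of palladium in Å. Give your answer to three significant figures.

For an FCC cell (Z = 4), a³ = Z·M/(N_A·ρ) = 4 × 106.4 / (6.022 × 10²³ × 11.90) = 5.939 × 10^-23 cm³, so a = 3.902 × 10^-8 cm = 3.902 Å.
Atoms touch along the face diagonal, so √2·a = 4r, so r = 0.3536 × a = 1.38 Å.

1.38 Å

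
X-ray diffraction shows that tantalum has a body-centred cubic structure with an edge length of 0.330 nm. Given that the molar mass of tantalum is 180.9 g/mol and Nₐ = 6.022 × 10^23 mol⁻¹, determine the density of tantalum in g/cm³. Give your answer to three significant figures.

A BCC unit cell contains Z = 2 atoms.
Cell volume: a³ = (0.330 nm)³ = (3.300 × 10^-8 cm)³ = 3.594 × 10^-23 cm³.
ρ = Z·M/(N_A·a³) = 2 × 180.9 / (6.022 × 10²³ × 3.594 × 10^-23) = 16.72 g/cm³.

16.7 g/cm³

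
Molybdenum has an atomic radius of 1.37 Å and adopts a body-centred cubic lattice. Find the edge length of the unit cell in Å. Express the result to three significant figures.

3.16 Å

In a BCC lattice, atoms touch along the body diagonal, so √3·a = 4r.
a = 4r/√3 = 4 × 1.37 / 1.7321 = 3.16 Å.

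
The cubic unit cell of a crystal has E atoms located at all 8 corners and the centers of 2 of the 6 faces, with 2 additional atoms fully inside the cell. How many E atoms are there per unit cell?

Corner atoms are shared by 8 cells (1/8 each), face atoms by 2 (1/2 each), interior atoms are unshared.
Net atoms = 8 × 1/8 + 2 × 1/2 + 2 = 1 + 1 + 2 = 4.

4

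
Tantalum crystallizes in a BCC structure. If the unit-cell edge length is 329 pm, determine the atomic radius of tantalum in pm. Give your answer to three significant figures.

In a BCC lattice, atoms touch along the body diagonal, so √3·a = 4r.
r = √3·a/4 = 1.7321 × 329 / 4 = 142 pm.

142 pm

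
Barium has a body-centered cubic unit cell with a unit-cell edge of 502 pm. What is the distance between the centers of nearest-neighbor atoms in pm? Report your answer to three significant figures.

435 pm

In a BCC structure, atoms touch along the body diagonal, so √3·a = 4r; the nearest-neighbor distance equals 2r = 0.8660·a.
d = 0.8660 × 502 = 435 pm.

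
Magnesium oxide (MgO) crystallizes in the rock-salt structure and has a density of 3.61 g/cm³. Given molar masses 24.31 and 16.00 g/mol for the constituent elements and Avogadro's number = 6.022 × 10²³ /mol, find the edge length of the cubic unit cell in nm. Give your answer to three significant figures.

M(MgO) = 40.31 g/mol; Z = 4 formula units per cell.
a³ = Z·M/(N_A·ρ) = 4 × 40.31 / (6.022 × 10²³ × 3.61) = 7.417 × 10^-23 cm³, so a = 4.202 × 10^-8 cm = 0.420 nm.

0.420 nm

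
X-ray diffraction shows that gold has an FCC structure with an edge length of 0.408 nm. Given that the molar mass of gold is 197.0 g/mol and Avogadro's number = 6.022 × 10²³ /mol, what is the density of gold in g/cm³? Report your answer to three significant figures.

19.3 g/cm³

An FCC unit cell contains Z = 4 atoms.
Cell volume: a³ = (0.408 nm)³ = (4.080 × 10^-8 cm)³ = 6.792 × 10^-23 cm³.
ρ = Z·M/(N_A·a³) = 4 × 197.0 / (6.022 × 10²³ × 6.792 × 10^-23) = 19.27 g/cm³.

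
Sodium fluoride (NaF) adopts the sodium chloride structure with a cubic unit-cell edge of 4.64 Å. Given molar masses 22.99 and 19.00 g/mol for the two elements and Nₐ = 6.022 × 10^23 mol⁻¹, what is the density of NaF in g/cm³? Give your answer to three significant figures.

2.79 g/cm³

The sodium chloride structure contains Z = 4 formula units per cell; M(NaF) = 22.99 + 19.00 = 41.99 g/mol.
a³ = (4.640 × 10^-8 cm)³ = 9.990 × 10^-23 cm³.
ρ = 4 × 41.99 / (6.022 × 10²³ × 9.990 × 10^-23) = 2.792 g/cm³.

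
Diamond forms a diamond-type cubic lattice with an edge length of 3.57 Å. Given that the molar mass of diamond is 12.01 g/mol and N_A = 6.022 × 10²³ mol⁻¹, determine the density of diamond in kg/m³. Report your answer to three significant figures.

3510 kg/m³

A diamond cubic unit cell contains Z = 8 atoms.
Cell volume: a³ = (3.57 Å)³ = (3.570 × 10^-8 cm)³ = 4.550 × 10^-23 cm³.
ρ = Z·M/(N_A·a³) = 8 × 12.01 / (6.022 × 10²³ × 4.550 × 10^-23) = 3.507 g/cm³ = 3510 kg/m³.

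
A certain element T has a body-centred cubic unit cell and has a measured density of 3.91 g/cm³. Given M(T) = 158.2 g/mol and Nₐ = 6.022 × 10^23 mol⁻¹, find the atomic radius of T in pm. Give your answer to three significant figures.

For a BCC cell (Z = 2), a³ = Z·M/(N_A·ρ) = 2 × 158.2 / (6.022 × 10²³ × 3.910) = 1.344 × 10^-22 cm³, so a = 5.122 × 10^-8 cm = 512.2 pm.
Atoms touch along the body diagonal, so √3·a = 4r, so r = 0.4330 × a = 222 pm.

222 pm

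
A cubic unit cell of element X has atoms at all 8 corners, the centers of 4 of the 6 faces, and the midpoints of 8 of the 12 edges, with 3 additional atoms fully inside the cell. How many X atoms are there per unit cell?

8

Corner atoms are shared by 8 cells (1/8 each), face atoms by 2 (1/2 each), edge atoms by 4 (1/4 each), interior atoms are unshared.
Net atoms = 8 × 1/8 + 4 × 1/2 + 8 × 1/4 + 3 = 1 + 2 + 2 + 3 = 8.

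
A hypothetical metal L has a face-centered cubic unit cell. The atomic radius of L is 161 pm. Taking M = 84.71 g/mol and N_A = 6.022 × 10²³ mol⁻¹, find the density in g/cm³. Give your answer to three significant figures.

In an FCC lattice, atoms touch along the face diagonal, so √2·a = 4r, giving a = 455.4 pm = 4.554 × 10^-8 cm.
With Z = 4, ρ = Z·M/(N_A·a³) = 4 × 84.71 / (6.022 × 10²³ × 9.443 × 10^-23) = 5.959 g/cm³.

5.96 g/cm³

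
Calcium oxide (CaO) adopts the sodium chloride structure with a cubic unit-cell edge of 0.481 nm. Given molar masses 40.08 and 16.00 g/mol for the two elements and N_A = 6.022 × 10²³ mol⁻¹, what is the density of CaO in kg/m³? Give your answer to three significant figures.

3350 kg/m³

The sodium chloride structure contains Z = 4 formula units per cell; M(CaO) = 40.08 + 16.00 = 56.08 g/mol.
a³ = (4.810 × 10^-8 cm)³ = 1.113 × 10^-22 cm³.
ρ = 4 × 56.08 / (6.022 × 10²³ × 1.113 × 10^-22) = 3.347 g/cm³ = 3350 kg/m³.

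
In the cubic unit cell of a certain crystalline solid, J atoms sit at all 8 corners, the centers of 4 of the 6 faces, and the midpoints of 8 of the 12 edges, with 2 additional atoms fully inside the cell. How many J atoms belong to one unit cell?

7

Corner atoms are shared by 8 cells (1/8 each), face atoms by 2 (1/2 each), edge atoms by 4 (1/4 each), interior atoms are unshared.
Net atoms = 8 × 1/8 + 4 × 1/2 + 8 × 1/4 + 2 = 1 + 2 + 2 + 2 = 7.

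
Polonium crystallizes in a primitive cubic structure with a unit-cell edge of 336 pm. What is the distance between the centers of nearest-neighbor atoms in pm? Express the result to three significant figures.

In a simple cubic structure, atoms touch along the cell edge, so a = 2r; the nearest-neighbor distance equals 2r = 1.000·a.
d = 1.000 × 336 = 336 pm.

336 pm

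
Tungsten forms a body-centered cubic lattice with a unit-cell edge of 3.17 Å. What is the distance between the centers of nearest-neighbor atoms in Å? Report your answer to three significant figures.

In a BCC structure, atoms touch along the body diagonal, so √3·a = 4r; the nearest-neighbor distance equals 2r = 0.8660·a.
d = 0.8660 × 3.17 = 2.75 Å.

2.75 Å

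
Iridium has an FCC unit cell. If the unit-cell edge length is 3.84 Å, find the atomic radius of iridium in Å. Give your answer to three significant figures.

In an FCC lattice, atoms touch along the face diagonal, so √2·a = 4r.
r = √2·a/4 = 1.4142 × 3.84 / 4 = 1.36 Å.

1.36 Å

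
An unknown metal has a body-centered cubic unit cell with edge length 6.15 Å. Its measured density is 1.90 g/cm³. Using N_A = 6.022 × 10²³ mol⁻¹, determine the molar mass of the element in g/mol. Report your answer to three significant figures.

133 g/mol

A BCC cell has Z = 2 atoms; a = 6.150 × 10^-8 cm.
M = ρ·N_A·a³/Z = 1.90 × 6.022 × 10²³ × 2.326 × 10^-22 / 2 = 133 g/mol.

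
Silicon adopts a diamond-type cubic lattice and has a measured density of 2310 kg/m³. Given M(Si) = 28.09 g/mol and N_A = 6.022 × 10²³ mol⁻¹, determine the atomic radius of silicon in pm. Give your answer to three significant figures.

118 pm

For a diamond cubic cell (Z = 8), a³ = Z·M/(N_A·ρ) = 8 × 28.09 / (6.022 × 10²³ × 2.310) = 1.615 × 10^-22 cm³, so a = 5.446 × 10^-8 cm = 544.6 pm.
Nearest neighbors lie along the body diagonal with √3·a = 8r, so r = 0.2165 × a = 118 pm.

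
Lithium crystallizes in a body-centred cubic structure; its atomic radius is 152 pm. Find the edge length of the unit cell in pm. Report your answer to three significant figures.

In a BCC lattice, atoms touch along the body diagonal, so √3·a = 4r.
a = 4r/√3 = 4 × 152 / 1.7321 = 351 pm.

351 pm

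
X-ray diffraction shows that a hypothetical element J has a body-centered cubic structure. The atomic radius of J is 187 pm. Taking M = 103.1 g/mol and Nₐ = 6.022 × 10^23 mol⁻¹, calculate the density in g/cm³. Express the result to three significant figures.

4.25 g/cm³

In a BCC lattice, atoms touch along the body diagonal, so √3·a = 4r, giving a = 431.9 pm = 4.319 × 10^-8 cm.
With Z = 2, ρ = Z·M/(N_A·a³) = 2 × 103.1 / (6.022 × 10²³ × 8.054 × 10^-23) = 4.251 g/cm³.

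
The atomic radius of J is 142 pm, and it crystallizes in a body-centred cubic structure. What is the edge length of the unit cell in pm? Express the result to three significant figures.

328 pm

In a BCC lattice, atoms touch along the body diagonal, so √3·a = 4r.
a = 4r/√3 = 4 × 142 / 1.7321 = 328 pm.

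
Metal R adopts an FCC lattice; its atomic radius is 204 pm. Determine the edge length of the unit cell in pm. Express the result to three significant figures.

577 pm

In an FCC lattice, atoms touch along the face diagonal, so √2·a = 4r.
a = 4r/√2 = 4 × 204 / 1.4142 = 577 pm.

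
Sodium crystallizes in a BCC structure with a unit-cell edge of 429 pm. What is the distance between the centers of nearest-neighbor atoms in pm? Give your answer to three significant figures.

In a BCC structure, atoms touch along the body diagonal, so √3·a = 4r; the nearest-neighbor distance equals 2r = 0.8660·a.
d = 0.8660 × 429 = 372 pm.

372 pm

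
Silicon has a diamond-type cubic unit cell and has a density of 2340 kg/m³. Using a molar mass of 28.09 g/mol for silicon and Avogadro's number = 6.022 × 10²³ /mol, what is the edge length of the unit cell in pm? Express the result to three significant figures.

With Z = 8 atoms per diamond cubic cell, a³ = Z·M/(N_A·ρ) = 8 × 28.09 / (6.022 × 10²³ × 2.340 g/cm³) = 1.595 × 10^-22 cm³.
a = (1.595 × 10^-22)^(1/3) = 5.423 × 10^-8 cm = 542 pm.

542 pm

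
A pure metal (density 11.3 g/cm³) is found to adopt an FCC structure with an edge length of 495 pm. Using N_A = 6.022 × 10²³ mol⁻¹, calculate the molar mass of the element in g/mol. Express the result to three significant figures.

An FCC cell has Z = 4 atoms; a = 4.950 × 10^-8 cm.
M = ρ·N_A·a³/Z = 11.3 × 6.022 × 10²³ × 1.213 × 10^-22 / 4 = 206 g/mol.

206 g/mol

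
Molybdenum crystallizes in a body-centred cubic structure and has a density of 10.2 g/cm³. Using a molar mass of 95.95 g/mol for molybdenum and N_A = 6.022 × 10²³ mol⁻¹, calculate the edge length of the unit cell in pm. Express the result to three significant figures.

315 pm

With Z = 2 atoms per BCC cell, a³ = Z·M/(N_A·ρ) = 2 × 95.95 / (6.022 × 10²³ × 10.20 g/cm³) = 3.124 × 10^-23 cm³.
a = (3.124 × 10^-23)^(1/3) = 3.150 × 10^-8 cm = 315 pm.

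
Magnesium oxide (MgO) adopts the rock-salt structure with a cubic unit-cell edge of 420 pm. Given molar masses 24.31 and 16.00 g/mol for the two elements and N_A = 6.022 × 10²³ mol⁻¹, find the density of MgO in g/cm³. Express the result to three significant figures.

The rock-salt structure contains Z = 4 formula units per cell; M(MgO) = 24.31 + 16.00 = 40.31 g/mol.
a³ = (4.200 × 10^-8 cm)³ = 7.409 × 10^-23 cm³.
ρ = 4 × 40.31 / (6.022 × 10²³ × 7.409 × 10^-23) = 3.614 g/cm³.

3.61 g/cm³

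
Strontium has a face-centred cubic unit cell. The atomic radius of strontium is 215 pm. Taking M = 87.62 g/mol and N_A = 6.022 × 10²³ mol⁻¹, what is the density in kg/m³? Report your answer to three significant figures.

2590 kg/m³

In an FCC lattice, atoms touch along the face diagonal, so √2·a = 4r, giving a = 608.1 pm = 6.081 × 10^-8 cm.
With Z = 4, ρ = Z·M/(N_A·a³) = 4 × 87.62 / (6.022 × 10²³ × 2.249 × 10^-22) = 2.588 g/cm³ = 2590 kg/m³.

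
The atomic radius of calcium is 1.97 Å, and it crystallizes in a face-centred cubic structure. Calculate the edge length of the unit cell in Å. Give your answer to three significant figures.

5.57 Å

In an FCC lattice, atoms touch along the face diagonal, so √2·a = 4r.
a = 4r/√2 = 4 × 1.97 / 1.4142 = 5.57 Å.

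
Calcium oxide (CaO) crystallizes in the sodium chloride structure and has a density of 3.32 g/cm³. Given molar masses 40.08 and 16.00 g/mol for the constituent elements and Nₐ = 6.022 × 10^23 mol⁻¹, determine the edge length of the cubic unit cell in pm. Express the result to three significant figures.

M(CaO) = 56.08 g/mol; Z = 4 formula units per cell.
a³ = Z·M/(N_A·ρ) = 4 × 56.08 / (6.022 × 10²³ × 3.32) = 1.122 × 10^-22 cm³, so a = 4.823 × 10^-8 cm = 482 pm.

482 pm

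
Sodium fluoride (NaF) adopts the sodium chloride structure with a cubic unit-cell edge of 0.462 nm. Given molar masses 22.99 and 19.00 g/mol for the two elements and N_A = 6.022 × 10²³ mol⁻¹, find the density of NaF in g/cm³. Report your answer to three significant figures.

The sodium chloride structure contains Z = 4 formula units per cell; M(NaF) = 22.99 + 19.00 = 41.99 g/mol.
a³ = (4.620 × 10^-8 cm)³ = 9.861 × 10^-23 cm³.
ρ = 4 × 41.99 / (6.022 × 10²³ × 9.861 × 10^-23) = 2.828 g/cm³.

2.83 g/cm³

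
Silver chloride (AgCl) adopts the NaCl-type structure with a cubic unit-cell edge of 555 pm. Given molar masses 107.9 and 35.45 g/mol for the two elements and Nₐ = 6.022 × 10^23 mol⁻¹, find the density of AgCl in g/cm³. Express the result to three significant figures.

5.57 g/cm³

The NaCl-type structure contains Z = 4 formula units per cell; M(AgCl) = 107.9 + 35.45 = 143.35 g/mol.
a³ = (5.550 × 10^-8 cm)³ = 1.710 × 10^-22 cm³.
ρ = 4 × 143.35 / (6.022 × 10²³ × 1.710 × 10^-22) = 5.570 g/cm³.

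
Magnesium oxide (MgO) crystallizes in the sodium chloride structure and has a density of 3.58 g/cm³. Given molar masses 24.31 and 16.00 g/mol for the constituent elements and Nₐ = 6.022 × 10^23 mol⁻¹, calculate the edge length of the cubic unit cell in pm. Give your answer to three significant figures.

421 pm

M(MgO) = 40.31 g/mol; Z = 4 formula units per cell.
a³ = Z·M/(N_A·ρ) = 4 × 40.31 / (6.022 × 10²³ × 3.58) = 7.479 × 10^-23 cm³, so a = 4.213 × 10^-8 cm = 421 pm.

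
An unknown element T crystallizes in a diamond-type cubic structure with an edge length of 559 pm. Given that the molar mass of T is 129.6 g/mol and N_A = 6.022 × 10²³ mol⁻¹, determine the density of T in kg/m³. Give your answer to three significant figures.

9860 kg/m³

A diamond cubic unit cell contains Z = 8 atoms.
Cell volume: a³ = (559 pm)³ = (5.590 × 10^-8 cm)³ = 1.747 × 10^-22 cm³.
ρ = Z·M/(N_A·a³) = 8 × 129.6 / (6.022 × 10²³ × 1.747 × 10^-22) = 9.856 g/cm³ = 9860 kg/m³.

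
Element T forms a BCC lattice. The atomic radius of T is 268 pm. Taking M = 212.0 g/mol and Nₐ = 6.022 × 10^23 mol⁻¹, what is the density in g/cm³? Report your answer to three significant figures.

In a BCC lattice, atoms touch along the body diagonal, so √3·a = 4r, giving a = 618.9 pm = 6.189 × 10^-8 cm.
With Z = 2, ρ = Z·M/(N_A·a³) = 2 × 212.0 / (6.022 × 10²³ × 2.371 × 10^-22) = 2.970 g/cm³.

2.97 g/cm³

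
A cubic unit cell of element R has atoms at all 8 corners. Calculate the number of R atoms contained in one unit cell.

1

Corner atoms are shared by 8 cells (1/8 each).
Net atoms = 8 × 1/8 = 1 = 1.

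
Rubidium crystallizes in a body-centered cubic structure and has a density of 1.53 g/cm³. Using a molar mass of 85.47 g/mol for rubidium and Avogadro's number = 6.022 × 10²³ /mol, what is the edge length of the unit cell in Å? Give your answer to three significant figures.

5.70 Å

With Z = 2 atoms per BCC cell, a³ = Z·M/(N_A·ρ) = 2 × 85.47 / (6.022 × 10²³ × 1.530 g/cm³) = 1.855 × 10^-22 cm³.
a = (1.855 × 10^-22)^(1/3) = 5.703 × 10^-8 cm = 5.70 Å.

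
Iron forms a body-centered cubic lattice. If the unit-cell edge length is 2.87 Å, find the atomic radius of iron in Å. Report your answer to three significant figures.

In a BCC lattice, atoms touch along the body diagonal, so √3·a = 4r.
r = √3·a/4 = 1.7321 × 2.87 / 4 = 1.24 Å.

1.24 Å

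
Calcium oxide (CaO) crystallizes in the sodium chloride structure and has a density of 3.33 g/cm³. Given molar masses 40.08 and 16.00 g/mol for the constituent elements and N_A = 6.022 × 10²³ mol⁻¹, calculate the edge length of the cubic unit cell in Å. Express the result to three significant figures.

4.82 Å

M(CaO) = 56.08 g/mol; Z = 4 formula units per cell.
a³ = Z·M/(N_A·ρ) = 4 × 56.08 / (6.022 × 10²³ × 3.33) = 1.119 × 10^-22 cm³, so a = 4.818 × 10^-8 cm = 4.82 Å.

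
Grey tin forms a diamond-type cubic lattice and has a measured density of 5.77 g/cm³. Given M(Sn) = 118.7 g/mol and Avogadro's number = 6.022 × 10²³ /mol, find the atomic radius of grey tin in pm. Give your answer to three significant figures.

141 pm

For a diamond cubic cell (Z = 8), a³ = Z·M/(N_A·ρ) = 8 × 118.7 / (6.022 × 10²³ × 5.770) = 2.733 × 10^-22 cm³, so a = 6.489 × 10^-8 cm = 648.9 pm.
Nearest neighbors lie along the body diagonal with √3·a = 8r, so r = 0.2165 × a = 141 pm.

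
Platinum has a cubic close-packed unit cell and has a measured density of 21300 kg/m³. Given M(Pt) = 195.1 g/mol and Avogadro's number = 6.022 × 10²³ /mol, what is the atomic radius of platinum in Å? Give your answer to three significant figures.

For an FCC cell (Z = 4), a³ = Z·M/(N_A·ρ) = 4 × 195.1 / (6.022 × 10²³ × 21.30) = 6.084 × 10^-23 cm³, so a = 3.933 × 10^-8 cm = 3.933 Å.
Atoms touch along the face diagonal, so √2·a = 4r, so r = 0.3536 × a = 1.39 Å.

1.39 Å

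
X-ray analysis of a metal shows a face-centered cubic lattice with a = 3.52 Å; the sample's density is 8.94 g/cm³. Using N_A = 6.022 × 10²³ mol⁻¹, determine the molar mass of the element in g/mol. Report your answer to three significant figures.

58.7 g/mol

An FCC cell has Z = 4 atoms; a = 3.520 × 10^-8 cm.
M = ρ·N_A·a³/Z = 8.94 × 6.022 × 10²³ × 4.361 × 10^-23 / 4 = 58.7 g/mol.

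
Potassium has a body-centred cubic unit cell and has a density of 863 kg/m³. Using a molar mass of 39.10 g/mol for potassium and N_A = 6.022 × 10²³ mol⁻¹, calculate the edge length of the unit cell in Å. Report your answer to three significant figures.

With Z = 2 atoms per BCC cell, a³ = Z·M/(N_A·ρ) = 2 × 39.10 / (6.022 × 10²³ × 0.8630 g/cm³) = 1.505 × 10^-22 cm³.
a = (1.505 × 10^-22)^(1/3) = 5.319 × 10^-8 cm = 5.32 Å.

5.32 Å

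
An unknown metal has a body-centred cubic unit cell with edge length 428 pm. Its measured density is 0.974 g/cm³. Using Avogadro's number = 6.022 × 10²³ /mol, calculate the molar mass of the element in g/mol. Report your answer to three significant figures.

23.0 g/mol

A BCC cell has Z = 2 atoms; a = 4.280 × 10^-8 cm.
M = ρ·N_A·a³/Z = 0.974 × 6.022 × 10²³ × 7.840 × 10^-23 / 2 = 23.0 g/mol.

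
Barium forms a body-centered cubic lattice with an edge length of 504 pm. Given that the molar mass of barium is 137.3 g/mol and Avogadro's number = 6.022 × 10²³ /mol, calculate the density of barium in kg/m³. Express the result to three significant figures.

3560 kg/m³

A BCC unit cell contains Z = 2 atoms.
Cell volume: a³ = (504 pm)³ = (5.040 × 10^-8 cm)³ = 1.280 × 10^-22 cm³.
ρ = Z·M/(N_A·a³) = 2 × 137.3 / (6.022 × 10²³ × 1.280 × 10^-22) = 3.562 g/cm³ = 3560 kg/m³.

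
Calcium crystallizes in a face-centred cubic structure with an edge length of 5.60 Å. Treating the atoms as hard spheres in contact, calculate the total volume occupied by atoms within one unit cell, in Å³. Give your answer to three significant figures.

130 Å³

In an FCC lattice atoms touch along the face diagonal, so √2·a = 4r, so r = 0.3536a = 1.980 Å.
V_atoms = Z × (4/3)πr³ = 4 × (4/3)π × (1.980)³ = 130 Å³.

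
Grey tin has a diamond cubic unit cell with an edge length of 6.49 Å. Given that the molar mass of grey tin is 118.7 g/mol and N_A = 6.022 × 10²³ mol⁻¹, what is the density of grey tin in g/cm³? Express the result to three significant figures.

5.77 g/cm³

A diamond cubic unit cell contains Z = 8 atoms.
Cell volume: a³ = (6.49 Å)³ = (6.490 × 10^-8 cm)³ = 2.734 × 10^-22 cm³.
ρ = Z·M/(N_A·a³) = 8 × 118.7 / (6.022 × 10²³ × 2.734 × 10^-22) = 5.769 g/cm³.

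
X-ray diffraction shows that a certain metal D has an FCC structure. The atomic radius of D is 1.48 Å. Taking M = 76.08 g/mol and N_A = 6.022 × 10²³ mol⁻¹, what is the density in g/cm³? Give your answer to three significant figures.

In an FCC lattice, atoms touch along the face diagonal, so √2·a = 4r, giving a = 4.186 Å = 4.186 × 10^-8 cm.
With Z = 4, ρ = Z·M/(N_A·a³) = 4 × 76.08 / (6.022 × 10²³ × 7.335 × 10^-23) = 6.889 g/cm³.

6.89 g/cm³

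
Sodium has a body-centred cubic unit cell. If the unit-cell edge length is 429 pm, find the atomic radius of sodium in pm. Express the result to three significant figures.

In a BCC lattice, atoms touch along the body diagonal, so √3·a = 4r.
r = √3·a/4 = 1.7321 × 429 / 4 = 186 pm.

186 pm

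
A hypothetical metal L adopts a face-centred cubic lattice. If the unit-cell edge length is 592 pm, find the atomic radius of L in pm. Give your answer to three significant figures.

209 pm

In an FCC lattice, atoms touch along the face diagonal, so √2·a = 4r.
r = √2·a/4 = 1.4142 × 592 / 4 = 209 pm.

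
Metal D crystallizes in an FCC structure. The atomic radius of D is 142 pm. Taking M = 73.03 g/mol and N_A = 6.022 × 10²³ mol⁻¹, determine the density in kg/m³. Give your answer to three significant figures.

In an FCC lattice, atoms touch along the face diagonal, so √2·a = 4r, giving a = 401.6 pm = 4.016 × 10^-8 cm.
With Z = 4, ρ = Z·M/(N_A·a³) = 4 × 73.03 / (6.022 × 10²³ × 6.479 × 10^-23) = 7.487 g/cm³ = 7490 kg/m³.

7490 kg/m³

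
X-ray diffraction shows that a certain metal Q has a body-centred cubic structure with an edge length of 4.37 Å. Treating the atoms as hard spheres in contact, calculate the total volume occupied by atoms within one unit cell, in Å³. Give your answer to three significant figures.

56.8 Å³

In a BCC lattice atoms touch along the body diagonal, so √3·a = 4r, so r = 0.4330a = 1.892 Å.
V_atoms = Z × (4/3)πr³ = 2 × (4/3)π × (1.892)³ = 56.8 Å³.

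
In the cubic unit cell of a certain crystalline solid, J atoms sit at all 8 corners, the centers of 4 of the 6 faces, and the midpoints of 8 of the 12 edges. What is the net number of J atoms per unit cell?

Corner atoms are shared by 8 cells (1/8 each), face atoms by 2 (1/2 each), edge atoms by 4 (1/4 each).
Net atoms = 8 × 1/8 + 4 × 1/2 + 8 × 1/4 = 1 + 2 + 2 = 5.

5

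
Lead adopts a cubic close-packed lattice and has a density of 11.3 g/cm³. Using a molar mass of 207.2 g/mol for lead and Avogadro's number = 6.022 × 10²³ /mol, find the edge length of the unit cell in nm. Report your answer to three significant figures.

With Z = 4 atoms per FCC cell, a³ = Z·M/(N_A·ρ) = 4 × 207.2 / (6.022 × 10²³ × 11.30 g/cm³) = 1.218 × 10^-22 cm³.
a = (1.218 × 10^-22)^(1/3) = 4.957 × 10^-8 cm = 0.496 nm.

0.496 nm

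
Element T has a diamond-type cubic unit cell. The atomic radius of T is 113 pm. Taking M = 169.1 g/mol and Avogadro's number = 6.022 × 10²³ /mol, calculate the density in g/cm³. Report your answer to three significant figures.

In a diamond cubic lattice, nearest neighbors lie along the body diagonal with √3·a = 8r, giving a = 521.9 pm = 5.219 × 10^-8 cm.
With Z = 8, ρ = Z·M/(N_A·a³) = 8 × 169.1 / (6.022 × 10²³ × 1.422 × 10^-22) = 15.80 g/cm³.

15.8 g/cm³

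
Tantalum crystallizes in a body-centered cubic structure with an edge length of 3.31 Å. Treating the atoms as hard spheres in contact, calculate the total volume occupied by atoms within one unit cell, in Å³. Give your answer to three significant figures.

24.7 Å³

In a BCC lattice atoms touch along the body diagonal, so √3·a = 4r, so r = 0.4330a = 1.433 Å.
V_atoms = Z × (4/3)πr³ = 2 × (4/3)π × (1.433)³ = 24.7 Å³.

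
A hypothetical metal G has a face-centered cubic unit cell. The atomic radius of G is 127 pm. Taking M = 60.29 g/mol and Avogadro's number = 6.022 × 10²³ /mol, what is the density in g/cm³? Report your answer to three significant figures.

In an FCC lattice, atoms touch along the face diagonal, so √2·a = 4r, giving a = 359.2 pm = 3.592 × 10^-8 cm.
With Z = 4, ρ = Z·M/(N_A·a³) = 4 × 60.29 / (6.022 × 10²³ × 4.635 × 10^-23) = 8.640 g/cm³.

8.64 g/cm³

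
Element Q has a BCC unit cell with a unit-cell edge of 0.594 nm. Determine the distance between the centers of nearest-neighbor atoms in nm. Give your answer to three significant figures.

0.514 nm

In a BCC structure, atoms touch along the body diagonal, so √3·a = 4r; the nearest-neighbor distance equals 2r = 0.8660·a.
d = 0.8660 × 0.594 = 0.514 nm.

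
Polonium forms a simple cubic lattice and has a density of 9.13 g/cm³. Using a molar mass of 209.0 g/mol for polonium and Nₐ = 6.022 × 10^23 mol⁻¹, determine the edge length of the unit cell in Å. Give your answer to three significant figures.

3.36 Å

With Z = 1 atom per simple cubic cell, a³ = Z·M/(N_A·ρ) = 1 × 209.0 / (6.022 × 10²³ × 9.130 g/cm³) = 3.801 × 10^-23 cm³.
a = (3.801 × 10^-23)^(1/3) = 3.362 × 10^-8 cm = 3.36 Å.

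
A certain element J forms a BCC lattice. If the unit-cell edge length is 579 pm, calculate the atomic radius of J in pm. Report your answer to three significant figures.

251 pm

In a BCC lattice, atoms touch along the body diagonal, so √3·a = 4r.
r = √3·a/4 = 1.7321 × 579 / 4 = 251 pm.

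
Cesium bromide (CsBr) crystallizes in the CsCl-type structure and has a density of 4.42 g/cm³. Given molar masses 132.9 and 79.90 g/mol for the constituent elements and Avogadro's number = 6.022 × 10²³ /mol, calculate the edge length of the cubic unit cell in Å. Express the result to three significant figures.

M(CsBr) = 212.8 g/mol; Z = 1 formula unit per cell.
a³ = Z·M/(N_A·ρ) = 1 × 212.8 / (6.022 × 10²³ × 4.42) = 7.995 × 10^-23 cm³, so a = 4.308 × 10^-8 cm = 4.31 Å.

4.31 Å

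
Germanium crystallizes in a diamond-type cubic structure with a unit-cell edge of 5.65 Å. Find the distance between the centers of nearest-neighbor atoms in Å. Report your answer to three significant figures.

2.45 Å

In a diamond cubic structure, nearest neighbors lie along the body diagonal with √3·a = 8r; the nearest-neighbor distance equals 2r = 0.4330·a.
d = 0.4330 × 5.65 = 2.45 Å.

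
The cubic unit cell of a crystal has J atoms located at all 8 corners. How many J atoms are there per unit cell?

1

Corner atoms are shared by 8 cells (1/8 each).
Net atoms = 8 × 1/8 = 1 = 1.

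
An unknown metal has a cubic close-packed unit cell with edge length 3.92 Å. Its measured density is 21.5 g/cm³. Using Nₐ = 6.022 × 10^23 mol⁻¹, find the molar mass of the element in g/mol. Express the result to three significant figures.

An FCC cell has Z = 4 atoms; a = 3.920 × 10^-8 cm.
M = ρ·N_A·a³/Z = 21.5 × 6.022 × 10²³ × 6.024 × 10^-23 / 4 = 195 g/mol.

195 g/mol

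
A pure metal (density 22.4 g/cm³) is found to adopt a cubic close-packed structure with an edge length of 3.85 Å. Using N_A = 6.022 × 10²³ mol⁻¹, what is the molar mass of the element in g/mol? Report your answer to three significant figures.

An FCC cell has Z = 4 atoms; a = 3.850 × 10^-8 cm.
M = ρ·N_A·a³/Z = 22.4 × 6.022 × 10²³ × 5.707 × 10^-23 / 4 = 192 g/mol.

192 g/mol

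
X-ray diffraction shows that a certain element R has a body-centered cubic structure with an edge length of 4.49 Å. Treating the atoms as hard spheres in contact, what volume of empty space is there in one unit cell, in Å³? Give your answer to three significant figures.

In a BCC lattice atoms touch along the body diagonal, so √3·a = 4r, so r = 0.4330a = 1.944 Å.
V_cell = a³ = 90.52 Å³; V_atoms = 2 × (4/3)πr³ = 61.57 Å³.
Empty space = 90.52 − 61.57 = 29.0 Å³.

29.0 Å³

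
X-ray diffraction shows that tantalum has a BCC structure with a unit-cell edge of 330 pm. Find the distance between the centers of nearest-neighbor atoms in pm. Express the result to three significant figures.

286 pm

In a BCC structure, atoms touch along the body diagonal, so √3·a = 4r; the nearest-neighbor distance equals 2r = 0.8660·a.
d = 0.8660 × 330 = 286 pm.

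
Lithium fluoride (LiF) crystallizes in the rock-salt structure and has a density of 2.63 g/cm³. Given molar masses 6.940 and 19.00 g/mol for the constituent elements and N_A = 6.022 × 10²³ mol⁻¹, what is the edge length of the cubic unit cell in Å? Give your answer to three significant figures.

4.03 Å

M(LiF) = 25.94 g/mol; Z = 4 formula units per cell.
a³ = Z·M/(N_A·ρ) = 4 × 25.94 / (6.022 × 10²³ × 2.63) = 6.551 × 10^-23 cm³, so a = 4.031 × 10^-8 cm = 4.03 Å.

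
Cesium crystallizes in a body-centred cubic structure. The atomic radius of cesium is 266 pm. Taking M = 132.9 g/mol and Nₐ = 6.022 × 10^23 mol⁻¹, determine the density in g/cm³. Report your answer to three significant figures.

In a BCC lattice, atoms touch along the body diagonal, so √3·a = 4r, giving a = 614.3 pm = 6.143 × 10^-8 cm.
With Z = 2, ρ = Z·M/(N_A·a³) = 2 × 132.9 / (6.022 × 10²³ × 2.318 × 10^-22) = 1.904 g/cm³.

1.90 g/cm³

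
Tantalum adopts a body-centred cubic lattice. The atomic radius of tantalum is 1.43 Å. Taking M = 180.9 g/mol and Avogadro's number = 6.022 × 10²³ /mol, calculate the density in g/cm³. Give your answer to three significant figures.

16.7 g/cm³

In a BCC lattice, atoms touch along the body diagonal, so √3·a = 4r, giving a = 3.302 Å = 3.302 × 10^-8 cm.
With Z = 2, ρ = Z·M/(N_A·a³) = 2 × 180.9 / (6.022 × 10²³ × 3.602 × 10^-23) = 16.68 g/cm³.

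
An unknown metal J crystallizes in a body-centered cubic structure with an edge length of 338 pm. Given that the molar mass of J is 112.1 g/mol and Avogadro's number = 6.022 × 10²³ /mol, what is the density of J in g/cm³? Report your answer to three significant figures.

9.64 g/cm³

A BCC unit cell contains Z = 2 atoms.
Cell volume: a³ = (338 pm)³ = (3.380 × 10^-8 cm)³ = 3.861 × 10^-23 cm³.
ρ = Z·M/(N_A·a³) = 2 × 112.1 / (6.022 × 10²³ × 3.861 × 10^-23) = 9.642 g/cm³.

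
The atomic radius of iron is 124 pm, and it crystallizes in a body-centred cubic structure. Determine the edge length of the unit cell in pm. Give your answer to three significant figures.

In a BCC lattice, atoms touch along the body diagonal, so √3·a = 4r.
a = 4r/√3 = 4 × 124 / 1.7321 = 286 pm.

286 pm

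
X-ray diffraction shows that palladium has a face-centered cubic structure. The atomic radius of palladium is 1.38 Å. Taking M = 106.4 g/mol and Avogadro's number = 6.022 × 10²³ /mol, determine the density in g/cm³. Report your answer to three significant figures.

11.9 g/cm³

In an FCC lattice, atoms touch along the face diagonal, so √2·a = 4r, giving a = 3.903 Å = 3.903 × 10^-8 cm.
With Z = 4, ρ = Z·M/(N_A·a³) = 4 × 106.4 / (6.022 × 10²³ × 5.947 × 10^-23) = 11.88 g/cm³.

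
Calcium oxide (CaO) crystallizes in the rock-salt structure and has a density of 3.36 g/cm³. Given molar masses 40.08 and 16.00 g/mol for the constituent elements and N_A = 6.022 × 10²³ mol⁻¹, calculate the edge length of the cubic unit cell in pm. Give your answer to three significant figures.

480 pm

M(CaO) = 56.08 g/mol; Z = 4 formula units per cell.
a³ = Z·M/(N_A·ρ) = 4 × 56.08 / (6.022 × 10²³ × 3.36) = 1.109 × 10^-22 cm³, so a = 4.804 × 10^-8 cm = 480 pm.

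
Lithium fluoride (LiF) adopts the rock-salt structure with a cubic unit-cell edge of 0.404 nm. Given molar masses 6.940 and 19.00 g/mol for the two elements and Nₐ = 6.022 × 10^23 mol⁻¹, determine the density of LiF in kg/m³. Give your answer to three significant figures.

The rock-salt structure contains Z = 4 formula units per cell; M(LiF) = 6.940 + 19.00 = 25.94 g/mol.
a³ = (4.040 × 10^-8 cm)³ = 6.594 × 10^-23 cm³.
ρ = 4 × 25.94 / (6.022 × 10²³ × 6.594 × 10^-23) = 2.613 g/cm³ = 2610 kg/m³.

2610 kg/m³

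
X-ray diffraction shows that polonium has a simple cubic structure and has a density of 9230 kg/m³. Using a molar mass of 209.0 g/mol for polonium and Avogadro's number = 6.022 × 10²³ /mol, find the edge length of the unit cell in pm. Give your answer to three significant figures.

335 pm

With Z = 1 atom per simple cubic cell, a³ = Z·M/(N_A·ρ) = 1 × 209.0 / (6.022 × 10²³ × 9.230 g/cm³) = 3.760 × 10^-23 cm³.
a = (3.760 × 10^-23)^(1/3) = 3.350 × 10^-8 cm = 335 pm.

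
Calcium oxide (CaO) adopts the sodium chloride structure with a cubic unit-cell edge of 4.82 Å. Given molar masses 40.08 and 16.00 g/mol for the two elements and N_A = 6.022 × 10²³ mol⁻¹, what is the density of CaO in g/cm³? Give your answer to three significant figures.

3.33 g/cm³

The sodium chloride structure contains Z = 4 formula units per cell; M(CaO) = 40.08 + 16.00 = 56.08 g/mol.
a³ = (4.820 × 10^-8 cm)³ = 1.120 × 10^-22 cm³.
ρ = 4 × 56.08 / (6.022 × 10²³ × 1.120 × 10^-22) = 3.326 g/cm³.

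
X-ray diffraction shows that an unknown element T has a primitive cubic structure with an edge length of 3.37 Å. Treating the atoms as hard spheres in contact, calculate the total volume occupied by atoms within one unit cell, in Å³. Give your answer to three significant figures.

In a simple cubic lattice atoms touch along the cell edge, so a = 2r, so r = 0.5000a = 1.685 Å.
V_atoms = Z × (4/3)πr³ = 1 × (4/3)π × (1.685)³ = 20.0 Å³.

20.0 Å³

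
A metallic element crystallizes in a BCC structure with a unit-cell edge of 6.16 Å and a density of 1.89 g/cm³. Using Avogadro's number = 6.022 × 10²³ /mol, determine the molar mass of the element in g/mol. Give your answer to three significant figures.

133 g/mol

A BCC cell has Z = 2 atoms; a = 6.160 × 10^-8 cm.
M = ρ·N_A·a³/Z = 1.89 × 6.022 × 10²³ × 2.337 × 10^-22 / 2 = 133 g/mol.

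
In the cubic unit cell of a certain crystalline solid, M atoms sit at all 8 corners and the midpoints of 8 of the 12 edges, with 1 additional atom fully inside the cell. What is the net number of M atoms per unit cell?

4

Corner atoms are shared by 8 cells (1/8 each), edge atoms by 4 (1/4 each), interior atoms are unshared.
Net atoms = 8 × 1/8 + 8 × 1/4 + 1 = 1 + 2 + 1 = 4.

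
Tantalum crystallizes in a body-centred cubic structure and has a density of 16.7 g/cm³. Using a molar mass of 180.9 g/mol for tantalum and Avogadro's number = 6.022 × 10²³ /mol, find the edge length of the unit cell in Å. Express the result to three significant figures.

With Z = 2 atoms per BCC cell, a³ = Z·M/(N_A·ρ) = 2 × 180.9 / (6.022 × 10²³ × 16.70 g/cm³) = 3.598 × 10^-23 cm³.
a = (3.598 × 10^-23)^(1/3) = 3.301 × 10^-8 cm = 3.30 Å.

3.30 Å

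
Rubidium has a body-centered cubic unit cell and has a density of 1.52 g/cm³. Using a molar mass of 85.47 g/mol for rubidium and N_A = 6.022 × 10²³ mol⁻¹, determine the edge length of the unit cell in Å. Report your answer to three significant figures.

With Z = 2 atoms per BCC cell, a³ = Z·M/(N_A·ρ) = 2 × 85.47 / (6.022 × 10²³ × 1.520 g/cm³) = 1.867 × 10^-22 cm³.
a = (1.867 × 10^-22)^(1/3) = 5.716 × 10^-8 cm = 5.72 Å.

5.72 Å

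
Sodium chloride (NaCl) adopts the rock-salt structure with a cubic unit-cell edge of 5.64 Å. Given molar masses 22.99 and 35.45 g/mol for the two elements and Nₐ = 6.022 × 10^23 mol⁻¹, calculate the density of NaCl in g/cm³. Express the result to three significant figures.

2.16 g/cm³

The rock-salt structure contains Z = 4 formula units per cell; M(NaCl) = 22.99 + 35.45 = 58.44 g/mol.
a³ = (5.640 × 10^-8 cm)³ = 1.794 × 10^-22 cm³.
ρ = 4 × 58.44 / (6.022 × 10²³ × 1.794 × 10^-22) = 2.164 g/cm³.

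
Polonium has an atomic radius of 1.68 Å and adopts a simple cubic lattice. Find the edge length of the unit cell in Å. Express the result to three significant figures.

In a simple cubic lattice, atoms touch along the cell edge, so a = 2r.
a = 2r = 2 × 1.68 = 3.36 Å.

3.36 Å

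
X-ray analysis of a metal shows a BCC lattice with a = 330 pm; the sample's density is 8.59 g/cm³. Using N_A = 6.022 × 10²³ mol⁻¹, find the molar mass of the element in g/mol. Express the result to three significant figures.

92.9 g/mol

A BCC cell has Z = 2 atoms; a = 3.300 × 10^-8 cm.
M = ρ·N_A·a³/Z = 8.59 × 6.022 × 10²³ × 3.594 × 10^-23 / 2 = 92.9 g/mol.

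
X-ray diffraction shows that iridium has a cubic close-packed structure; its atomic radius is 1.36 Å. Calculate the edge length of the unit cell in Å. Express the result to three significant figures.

3.85 Å

In an FCC lattice, atoms touch along the face diagonal, so √2·a = 4r.
a = 4r/√2 = 4 × 1.36 / 1.4142 = 3.85 Å.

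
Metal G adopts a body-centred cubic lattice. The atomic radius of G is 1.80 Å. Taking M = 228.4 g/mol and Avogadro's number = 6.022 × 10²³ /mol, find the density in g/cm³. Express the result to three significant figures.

10.6 g/cm³

In a BCC lattice, atoms touch along the body diagonal, so √3·a = 4r, giving a = 4.157 Å = 4.157 × 10^-8 cm.
With Z = 2, ρ = Z·M/(N_A·a³) = 2 × 228.4 / (6.022 × 10²³ × 7.183 × 10^-23) = 10.56 g/cm³.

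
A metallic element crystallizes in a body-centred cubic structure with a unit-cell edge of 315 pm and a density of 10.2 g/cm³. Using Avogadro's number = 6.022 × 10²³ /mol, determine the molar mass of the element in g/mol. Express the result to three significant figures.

A BCC cell has Z = 2 atoms; a = 3.150 × 10^-8 cm.
M = ρ·N_A·a³/Z = 10.2 × 6.022 × 10²³ × 3.126 × 10^-23 / 2 = 96.0 g/mol.

96.0 g/mol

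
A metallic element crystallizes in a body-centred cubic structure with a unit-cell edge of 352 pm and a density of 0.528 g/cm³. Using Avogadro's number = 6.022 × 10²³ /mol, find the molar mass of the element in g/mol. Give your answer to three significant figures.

A BCC cell has Z = 2 atoms; a = 3.520 × 10^-8 cm.
M = ρ·N_A·a³/Z = 0.528 × 6.022 × 10²³ × 4.361 × 10^-23 / 2 = 6.93 g/mol.

6.93 g/mol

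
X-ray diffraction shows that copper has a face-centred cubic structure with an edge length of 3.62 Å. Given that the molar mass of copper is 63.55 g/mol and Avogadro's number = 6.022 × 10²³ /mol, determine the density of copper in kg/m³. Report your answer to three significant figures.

8900 kg/m³

An FCC unit cell contains Z = 4 atoms.
Cell volume: a³ = (3.62 Å)³ = (3.620 × 10^-8 cm)³ = 4.744 × 10^-23 cm³.
ρ = Z·M/(N_A·a³) = 4 × 63.55 / (6.022 × 10²³ × 4.744 × 10^-23) = 8.898 g/cm³ = 8900 kg/m³.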